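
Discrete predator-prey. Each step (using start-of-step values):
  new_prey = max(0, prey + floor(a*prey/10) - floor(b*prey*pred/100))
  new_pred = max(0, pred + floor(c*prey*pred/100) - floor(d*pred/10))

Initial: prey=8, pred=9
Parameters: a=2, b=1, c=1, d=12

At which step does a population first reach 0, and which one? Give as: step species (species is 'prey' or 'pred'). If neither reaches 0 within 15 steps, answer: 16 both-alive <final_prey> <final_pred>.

Answer: 1 pred

Derivation:
Step 1: prey: 8+1-0=9; pred: 9+0-10=0
First extinction: pred at step 1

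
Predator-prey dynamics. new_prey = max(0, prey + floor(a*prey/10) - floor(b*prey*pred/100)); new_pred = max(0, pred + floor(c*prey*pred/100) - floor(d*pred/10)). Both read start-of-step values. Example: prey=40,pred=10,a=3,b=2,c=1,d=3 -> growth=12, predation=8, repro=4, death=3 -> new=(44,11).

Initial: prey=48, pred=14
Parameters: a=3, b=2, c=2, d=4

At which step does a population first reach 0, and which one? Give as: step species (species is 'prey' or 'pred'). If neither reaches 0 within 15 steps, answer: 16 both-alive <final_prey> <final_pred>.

Answer: 16 both-alive 1 2

Derivation:
Step 1: prey: 48+14-13=49; pred: 14+13-5=22
Step 2: prey: 49+14-21=42; pred: 22+21-8=35
Step 3: prey: 42+12-29=25; pred: 35+29-14=50
Step 4: prey: 25+7-25=7; pred: 50+25-20=55
Step 5: prey: 7+2-7=2; pred: 55+7-22=40
Step 6: prey: 2+0-1=1; pred: 40+1-16=25
Step 7: prey: 1+0-0=1; pred: 25+0-10=15
Step 8: prey: 1+0-0=1; pred: 15+0-6=9
Step 9: prey: 1+0-0=1; pred: 9+0-3=6
Step 10: prey: 1+0-0=1; pred: 6+0-2=4
Step 11: prey: 1+0-0=1; pred: 4+0-1=3
Step 12: prey: 1+0-0=1; pred: 3+0-1=2
Step 13: prey: 1+0-0=1; pred: 2+0-0=2
Steps 14-15: state stable at prey=1, pred=2 (no change)
No extinction within 15 steps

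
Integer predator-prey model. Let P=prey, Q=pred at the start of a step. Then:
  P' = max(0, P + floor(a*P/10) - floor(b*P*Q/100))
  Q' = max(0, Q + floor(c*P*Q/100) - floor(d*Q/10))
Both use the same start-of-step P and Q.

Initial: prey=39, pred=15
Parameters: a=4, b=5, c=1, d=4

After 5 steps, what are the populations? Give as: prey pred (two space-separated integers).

Step 1: prey: 39+15-29=25; pred: 15+5-6=14
Step 2: prey: 25+10-17=18; pred: 14+3-5=12
Step 3: prey: 18+7-10=15; pred: 12+2-4=10
Step 4: prey: 15+6-7=14; pred: 10+1-4=7
Step 5: prey: 14+5-4=15; pred: 7+0-2=5

Answer: 15 5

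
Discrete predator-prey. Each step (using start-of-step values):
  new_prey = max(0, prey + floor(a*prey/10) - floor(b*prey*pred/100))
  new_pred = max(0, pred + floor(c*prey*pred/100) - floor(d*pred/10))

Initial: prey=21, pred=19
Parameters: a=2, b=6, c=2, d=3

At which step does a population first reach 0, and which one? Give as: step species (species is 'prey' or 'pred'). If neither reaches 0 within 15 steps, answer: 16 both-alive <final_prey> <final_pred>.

Step 1: prey: 21+4-23=2; pred: 19+7-5=21
Step 2: prey: 2+0-2=0; pred: 21+0-6=15
First extinction: prey at step 2

Answer: 2 prey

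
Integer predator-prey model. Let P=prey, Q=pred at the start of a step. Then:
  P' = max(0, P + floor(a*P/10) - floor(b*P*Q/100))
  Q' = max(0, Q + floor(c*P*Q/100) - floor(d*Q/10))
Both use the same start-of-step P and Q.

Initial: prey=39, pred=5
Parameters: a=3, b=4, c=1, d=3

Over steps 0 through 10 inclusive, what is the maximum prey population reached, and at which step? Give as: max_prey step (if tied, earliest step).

Answer: 51 4

Derivation:
Step 1: prey: 39+11-7=43; pred: 5+1-1=5
Step 2: prey: 43+12-8=47; pred: 5+2-1=6
Step 3: prey: 47+14-11=50; pred: 6+2-1=7
Step 4: prey: 50+15-14=51; pred: 7+3-2=8
Step 5: prey: 51+15-16=50; pred: 8+4-2=10
Step 6: prey: 50+15-20=45; pred: 10+5-3=12
Step 7: prey: 45+13-21=37; pred: 12+5-3=14
Step 8: prey: 37+11-20=28; pred: 14+5-4=15
Step 9: prey: 28+8-16=20; pred: 15+4-4=15
Step 10: prey: 20+6-12=14; pred: 15+3-4=14
Max prey = 51 at step 4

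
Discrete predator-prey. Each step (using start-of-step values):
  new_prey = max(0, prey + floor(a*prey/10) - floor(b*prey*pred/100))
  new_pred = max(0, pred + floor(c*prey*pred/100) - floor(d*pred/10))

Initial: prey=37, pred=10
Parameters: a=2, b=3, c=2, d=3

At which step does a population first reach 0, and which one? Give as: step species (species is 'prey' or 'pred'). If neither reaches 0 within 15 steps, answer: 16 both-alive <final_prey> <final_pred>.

Step 1: prey: 37+7-11=33; pred: 10+7-3=14
Step 2: prey: 33+6-13=26; pred: 14+9-4=19
Step 3: prey: 26+5-14=17; pred: 19+9-5=23
Step 4: prey: 17+3-11=9; pred: 23+7-6=24
Step 5: prey: 9+1-6=4; pred: 24+4-7=21
Step 6: prey: 4+0-2=2; pred: 21+1-6=16
Step 7: prey: 2+0-0=2; pred: 16+0-4=12
Step 8: prey: 2+0-0=2; pred: 12+0-3=9
Step 9: prey: 2+0-0=2; pred: 9+0-2=7
Step 10: prey: 2+0-0=2; pred: 7+0-2=5
Step 11: prey: 2+0-0=2; pred: 5+0-1=4
Step 12: prey: 2+0-0=2; pred: 4+0-1=3
Step 13: prey: 2+0-0=2; pred: 3+0-0=3
Steps 14-15: state stable at prey=2, pred=3 (no change)
No extinction within 15 steps

Answer: 16 both-alive 2 3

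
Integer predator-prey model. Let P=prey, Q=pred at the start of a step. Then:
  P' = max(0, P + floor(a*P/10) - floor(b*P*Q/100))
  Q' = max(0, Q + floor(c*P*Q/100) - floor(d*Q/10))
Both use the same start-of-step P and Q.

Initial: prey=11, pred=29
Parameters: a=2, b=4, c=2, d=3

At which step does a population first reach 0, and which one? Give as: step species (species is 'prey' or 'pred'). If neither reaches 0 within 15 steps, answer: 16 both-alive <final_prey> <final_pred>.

Answer: 2 prey

Derivation:
Step 1: prey: 11+2-12=1; pred: 29+6-8=27
Step 2: prey: 1+0-1=0; pred: 27+0-8=19
First extinction: prey at step 2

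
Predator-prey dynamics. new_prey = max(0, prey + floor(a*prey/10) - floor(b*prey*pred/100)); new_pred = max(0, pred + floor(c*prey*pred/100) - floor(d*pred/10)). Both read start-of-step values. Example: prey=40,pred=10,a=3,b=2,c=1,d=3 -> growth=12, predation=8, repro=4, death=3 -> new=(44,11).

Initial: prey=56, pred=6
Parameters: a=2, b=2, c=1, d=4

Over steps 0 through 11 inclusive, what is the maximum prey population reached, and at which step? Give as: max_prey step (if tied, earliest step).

Step 1: prey: 56+11-6=61; pred: 6+3-2=7
Step 2: prey: 61+12-8=65; pred: 7+4-2=9
Step 3: prey: 65+13-11=67; pred: 9+5-3=11
Step 4: prey: 67+13-14=66; pred: 11+7-4=14
Step 5: prey: 66+13-18=61; pred: 14+9-5=18
Step 6: prey: 61+12-21=52; pred: 18+10-7=21
Step 7: prey: 52+10-21=41; pred: 21+10-8=23
Step 8: prey: 41+8-18=31; pred: 23+9-9=23
Step 9: prey: 31+6-14=23; pred: 23+7-9=21
Step 10: prey: 23+4-9=18; pred: 21+4-8=17
Step 11: prey: 18+3-6=15; pred: 17+3-6=14
Max prey = 67 at step 3

Answer: 67 3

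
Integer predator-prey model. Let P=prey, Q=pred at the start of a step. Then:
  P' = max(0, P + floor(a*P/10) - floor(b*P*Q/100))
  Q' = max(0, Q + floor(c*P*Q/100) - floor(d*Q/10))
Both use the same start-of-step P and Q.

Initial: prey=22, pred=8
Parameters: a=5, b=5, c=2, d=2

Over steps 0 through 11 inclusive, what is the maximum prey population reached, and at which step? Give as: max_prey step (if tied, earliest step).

Step 1: prey: 22+11-8=25; pred: 8+3-1=10
Step 2: prey: 25+12-12=25; pred: 10+5-2=13
Step 3: prey: 25+12-16=21; pred: 13+6-2=17
Step 4: prey: 21+10-17=14; pred: 17+7-3=21
Step 5: prey: 14+7-14=7; pred: 21+5-4=22
Step 6: prey: 7+3-7=3; pred: 22+3-4=21
Step 7: prey: 3+1-3=1; pred: 21+1-4=18
Step 8: prey: 1+0-0=1; pred: 18+0-3=15
Step 9: prey: 1+0-0=1; pred: 15+0-3=12
Step 10: prey: 1+0-0=1; pred: 12+0-2=10
Step 11: prey: 1+0-0=1; pred: 10+0-2=8
Max prey = 25 at step 1

Answer: 25 1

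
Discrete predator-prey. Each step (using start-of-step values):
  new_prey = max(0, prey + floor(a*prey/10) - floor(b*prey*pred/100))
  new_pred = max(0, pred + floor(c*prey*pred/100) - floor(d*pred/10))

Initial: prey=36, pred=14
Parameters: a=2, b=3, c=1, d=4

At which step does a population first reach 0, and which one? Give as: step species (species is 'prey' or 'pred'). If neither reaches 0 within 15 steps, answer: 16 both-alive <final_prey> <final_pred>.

Step 1: prey: 36+7-15=28; pred: 14+5-5=14
Step 2: prey: 28+5-11=22; pred: 14+3-5=12
Step 3: prey: 22+4-7=19; pred: 12+2-4=10
Step 4: prey: 19+3-5=17; pred: 10+1-4=7
Step 5: prey: 17+3-3=17; pred: 7+1-2=6
Step 6: prey: 17+3-3=17; pred: 6+1-2=5
Step 7: prey: 17+3-2=18; pred: 5+0-2=3
Step 8: prey: 18+3-1=20; pred: 3+0-1=2
Step 9: prey: 20+4-1=23; pred: 2+0-0=2
Step 10: prey: 23+4-1=26; pred: 2+0-0=2
Step 11: prey: 26+5-1=30; pred: 2+0-0=2
Step 12: prey: 30+6-1=35; pred: 2+0-0=2
Step 13: prey: 35+7-2=40; pred: 2+0-0=2
Step 14: prey: 40+8-2=46; pred: 2+0-0=2
Step 15: prey: 46+9-2=53; pred: 2+0-0=2
No extinction within 15 steps

Answer: 16 both-alive 53 2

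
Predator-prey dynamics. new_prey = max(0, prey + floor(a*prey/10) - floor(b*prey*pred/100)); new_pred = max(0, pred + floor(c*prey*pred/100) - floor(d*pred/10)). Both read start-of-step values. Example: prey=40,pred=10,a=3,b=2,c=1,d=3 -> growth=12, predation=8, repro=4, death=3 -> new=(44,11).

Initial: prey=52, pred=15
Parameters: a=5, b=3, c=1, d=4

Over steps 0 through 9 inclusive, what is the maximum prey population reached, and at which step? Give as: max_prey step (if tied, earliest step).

Step 1: prey: 52+26-23=55; pred: 15+7-6=16
Step 2: prey: 55+27-26=56; pred: 16+8-6=18
Step 3: prey: 56+28-30=54; pred: 18+10-7=21
Step 4: prey: 54+27-34=47; pred: 21+11-8=24
Step 5: prey: 47+23-33=37; pred: 24+11-9=26
Step 6: prey: 37+18-28=27; pred: 26+9-10=25
Step 7: prey: 27+13-20=20; pred: 25+6-10=21
Step 8: prey: 20+10-12=18; pred: 21+4-8=17
Step 9: prey: 18+9-9=18; pred: 17+3-6=14
Max prey = 56 at step 2

Answer: 56 2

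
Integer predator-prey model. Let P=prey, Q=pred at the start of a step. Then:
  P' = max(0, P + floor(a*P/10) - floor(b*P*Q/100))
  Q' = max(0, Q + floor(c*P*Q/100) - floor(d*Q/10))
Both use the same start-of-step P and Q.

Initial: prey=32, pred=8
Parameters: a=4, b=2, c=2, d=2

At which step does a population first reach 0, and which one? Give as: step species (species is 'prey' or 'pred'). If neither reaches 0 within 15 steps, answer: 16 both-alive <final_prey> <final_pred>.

Answer: 6 prey

Derivation:
Step 1: prey: 32+12-5=39; pred: 8+5-1=12
Step 2: prey: 39+15-9=45; pred: 12+9-2=19
Step 3: prey: 45+18-17=46; pred: 19+17-3=33
Step 4: prey: 46+18-30=34; pred: 33+30-6=57
Step 5: prey: 34+13-38=9; pred: 57+38-11=84
Step 6: prey: 9+3-15=0; pred: 84+15-16=83
First extinction: prey at step 6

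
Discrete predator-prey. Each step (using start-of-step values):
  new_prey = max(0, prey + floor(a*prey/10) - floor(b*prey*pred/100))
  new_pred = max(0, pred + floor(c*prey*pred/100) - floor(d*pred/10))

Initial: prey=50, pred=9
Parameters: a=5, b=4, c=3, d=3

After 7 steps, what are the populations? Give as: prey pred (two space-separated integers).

Answer: 0 23

Derivation:
Step 1: prey: 50+25-18=57; pred: 9+13-2=20
Step 2: prey: 57+28-45=40; pred: 20+34-6=48
Step 3: prey: 40+20-76=0; pred: 48+57-14=91
Step 4: prey: 0+0-0=0; pred: 91+0-27=64
Step 5: prey: 0+0-0=0; pred: 64+0-19=45
Step 6: prey: 0+0-0=0; pred: 45+0-13=32
Step 7: prey: 0+0-0=0; pred: 32+0-9=23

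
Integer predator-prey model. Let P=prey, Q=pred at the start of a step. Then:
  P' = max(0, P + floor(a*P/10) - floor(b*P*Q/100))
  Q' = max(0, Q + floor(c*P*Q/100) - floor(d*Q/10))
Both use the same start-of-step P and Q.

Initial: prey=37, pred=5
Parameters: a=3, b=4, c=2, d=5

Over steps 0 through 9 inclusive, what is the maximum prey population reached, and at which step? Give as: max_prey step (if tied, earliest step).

Step 1: prey: 37+11-7=41; pred: 5+3-2=6
Step 2: prey: 41+12-9=44; pred: 6+4-3=7
Step 3: prey: 44+13-12=45; pred: 7+6-3=10
Step 4: prey: 45+13-18=40; pred: 10+9-5=14
Step 5: prey: 40+12-22=30; pred: 14+11-7=18
Step 6: prey: 30+9-21=18; pred: 18+10-9=19
Step 7: prey: 18+5-13=10; pred: 19+6-9=16
Step 8: prey: 10+3-6=7; pred: 16+3-8=11
Step 9: prey: 7+2-3=6; pred: 11+1-5=7
Max prey = 45 at step 3

Answer: 45 3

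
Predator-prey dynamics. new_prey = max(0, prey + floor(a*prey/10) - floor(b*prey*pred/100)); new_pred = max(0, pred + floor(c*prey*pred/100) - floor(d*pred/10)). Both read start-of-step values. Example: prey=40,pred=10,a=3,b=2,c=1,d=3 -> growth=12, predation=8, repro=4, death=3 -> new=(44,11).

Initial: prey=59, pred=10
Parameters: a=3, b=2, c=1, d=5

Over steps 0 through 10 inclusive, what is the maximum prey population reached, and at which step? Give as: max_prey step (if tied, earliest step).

Answer: 80 4

Derivation:
Step 1: prey: 59+17-11=65; pred: 10+5-5=10
Step 2: prey: 65+19-13=71; pred: 10+6-5=11
Step 3: prey: 71+21-15=77; pred: 11+7-5=13
Step 4: prey: 77+23-20=80; pred: 13+10-6=17
Step 5: prey: 80+24-27=77; pred: 17+13-8=22
Step 6: prey: 77+23-33=67; pred: 22+16-11=27
Step 7: prey: 67+20-36=51; pred: 27+18-13=32
Step 8: prey: 51+15-32=34; pred: 32+16-16=32
Step 9: prey: 34+10-21=23; pred: 32+10-16=26
Step 10: prey: 23+6-11=18; pred: 26+5-13=18
Max prey = 80 at step 4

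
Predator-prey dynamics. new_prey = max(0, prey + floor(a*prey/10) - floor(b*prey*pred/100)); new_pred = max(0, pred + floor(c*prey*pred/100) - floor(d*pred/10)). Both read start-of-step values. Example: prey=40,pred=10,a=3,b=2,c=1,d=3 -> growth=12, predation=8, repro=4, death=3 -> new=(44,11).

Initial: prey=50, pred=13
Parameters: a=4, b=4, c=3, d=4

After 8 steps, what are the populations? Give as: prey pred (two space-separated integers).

Answer: 0 5

Derivation:
Step 1: prey: 50+20-26=44; pred: 13+19-5=27
Step 2: prey: 44+17-47=14; pred: 27+35-10=52
Step 3: prey: 14+5-29=0; pred: 52+21-20=53
Step 4: prey: 0+0-0=0; pred: 53+0-21=32
Step 5: prey: 0+0-0=0; pred: 32+0-12=20
Step 6: prey: 0+0-0=0; pred: 20+0-8=12
Step 7: prey: 0+0-0=0; pred: 12+0-4=8
Step 8: prey: 0+0-0=0; pred: 8+0-3=5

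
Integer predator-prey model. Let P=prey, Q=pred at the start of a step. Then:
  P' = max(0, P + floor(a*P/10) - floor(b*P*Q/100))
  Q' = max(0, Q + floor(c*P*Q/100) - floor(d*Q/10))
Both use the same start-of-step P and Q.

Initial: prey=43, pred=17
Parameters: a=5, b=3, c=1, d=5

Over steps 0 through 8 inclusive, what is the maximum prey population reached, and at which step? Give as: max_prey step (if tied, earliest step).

Step 1: prey: 43+21-21=43; pred: 17+7-8=16
Step 2: prey: 43+21-20=44; pred: 16+6-8=14
Step 3: prey: 44+22-18=48; pred: 14+6-7=13
Step 4: prey: 48+24-18=54; pred: 13+6-6=13
Step 5: prey: 54+27-21=60; pred: 13+7-6=14
Step 6: prey: 60+30-25=65; pred: 14+8-7=15
Step 7: prey: 65+32-29=68; pred: 15+9-7=17
Step 8: prey: 68+34-34=68; pred: 17+11-8=20
Max prey = 68 at step 7

Answer: 68 7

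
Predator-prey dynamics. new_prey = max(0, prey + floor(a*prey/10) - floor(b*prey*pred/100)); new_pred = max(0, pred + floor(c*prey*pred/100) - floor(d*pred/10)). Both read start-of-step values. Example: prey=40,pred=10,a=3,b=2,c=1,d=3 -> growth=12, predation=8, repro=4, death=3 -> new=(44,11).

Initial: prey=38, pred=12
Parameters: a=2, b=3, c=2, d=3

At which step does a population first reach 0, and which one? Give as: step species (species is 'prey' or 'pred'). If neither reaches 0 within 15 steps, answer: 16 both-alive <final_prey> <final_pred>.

Answer: 16 both-alive 1 3

Derivation:
Step 1: prey: 38+7-13=32; pred: 12+9-3=18
Step 2: prey: 32+6-17=21; pred: 18+11-5=24
Step 3: prey: 21+4-15=10; pred: 24+10-7=27
Step 4: prey: 10+2-8=4; pred: 27+5-8=24
Step 5: prey: 4+0-2=2; pred: 24+1-7=18
Step 6: prey: 2+0-1=1; pred: 18+0-5=13
Step 7: prey: 1+0-0=1; pred: 13+0-3=10
Step 8: prey: 1+0-0=1; pred: 10+0-3=7
Step 9: prey: 1+0-0=1; pred: 7+0-2=5
Step 10: prey: 1+0-0=1; pred: 5+0-1=4
Step 11: prey: 1+0-0=1; pred: 4+0-1=3
Step 12: prey: 1+0-0=1; pred: 3+0-0=3
Steps 13-15: state stable at prey=1, pred=3 (no change)
No extinction within 15 steps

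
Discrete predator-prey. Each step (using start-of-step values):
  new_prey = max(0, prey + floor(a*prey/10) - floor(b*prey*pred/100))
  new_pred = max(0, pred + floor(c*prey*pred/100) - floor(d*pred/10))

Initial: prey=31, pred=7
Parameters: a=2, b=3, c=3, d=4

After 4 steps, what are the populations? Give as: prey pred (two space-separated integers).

Step 1: prey: 31+6-6=31; pred: 7+6-2=11
Step 2: prey: 31+6-10=27; pred: 11+10-4=17
Step 3: prey: 27+5-13=19; pred: 17+13-6=24
Step 4: prey: 19+3-13=9; pred: 24+13-9=28

Answer: 9 28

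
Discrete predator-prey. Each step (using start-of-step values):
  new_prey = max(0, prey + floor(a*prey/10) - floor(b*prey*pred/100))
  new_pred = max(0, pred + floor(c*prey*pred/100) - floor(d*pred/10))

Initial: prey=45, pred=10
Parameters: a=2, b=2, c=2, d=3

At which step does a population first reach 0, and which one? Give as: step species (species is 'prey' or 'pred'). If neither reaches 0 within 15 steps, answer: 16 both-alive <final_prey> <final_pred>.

Step 1: prey: 45+9-9=45; pred: 10+9-3=16
Step 2: prey: 45+9-14=40; pred: 16+14-4=26
Step 3: prey: 40+8-20=28; pred: 26+20-7=39
Step 4: prey: 28+5-21=12; pred: 39+21-11=49
Step 5: prey: 12+2-11=3; pred: 49+11-14=46
Step 6: prey: 3+0-2=1; pred: 46+2-13=35
Step 7: prey: 1+0-0=1; pred: 35+0-10=25
Step 8: prey: 1+0-0=1; pred: 25+0-7=18
Step 9: prey: 1+0-0=1; pred: 18+0-5=13
Step 10: prey: 1+0-0=1; pred: 13+0-3=10
Step 11: prey: 1+0-0=1; pred: 10+0-3=7
Step 12: prey: 1+0-0=1; pred: 7+0-2=5
Step 13: prey: 1+0-0=1; pred: 5+0-1=4
Step 14: prey: 1+0-0=1; pred: 4+0-1=3
Step 15: prey: 1+0-0=1; pred: 3+0-0=3
No extinction within 15 steps

Answer: 16 both-alive 1 3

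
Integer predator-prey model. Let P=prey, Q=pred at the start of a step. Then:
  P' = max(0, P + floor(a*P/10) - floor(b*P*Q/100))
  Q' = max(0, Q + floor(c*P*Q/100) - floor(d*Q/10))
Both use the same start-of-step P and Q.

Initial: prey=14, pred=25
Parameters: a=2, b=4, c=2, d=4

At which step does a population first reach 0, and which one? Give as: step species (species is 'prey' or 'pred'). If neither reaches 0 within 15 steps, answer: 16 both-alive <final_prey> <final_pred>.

Step 1: prey: 14+2-14=2; pred: 25+7-10=22
Step 2: prey: 2+0-1=1; pred: 22+0-8=14
Step 3: prey: 1+0-0=1; pred: 14+0-5=9
Step 4: prey: 1+0-0=1; pred: 9+0-3=6
Step 5: prey: 1+0-0=1; pred: 6+0-2=4
Step 6: prey: 1+0-0=1; pred: 4+0-1=3
Step 7: prey: 1+0-0=1; pred: 3+0-1=2
Step 8: prey: 1+0-0=1; pred: 2+0-0=2
Steps 9-15: state stable at prey=1, pred=2 (no change)
No extinction within 15 steps

Answer: 16 both-alive 1 2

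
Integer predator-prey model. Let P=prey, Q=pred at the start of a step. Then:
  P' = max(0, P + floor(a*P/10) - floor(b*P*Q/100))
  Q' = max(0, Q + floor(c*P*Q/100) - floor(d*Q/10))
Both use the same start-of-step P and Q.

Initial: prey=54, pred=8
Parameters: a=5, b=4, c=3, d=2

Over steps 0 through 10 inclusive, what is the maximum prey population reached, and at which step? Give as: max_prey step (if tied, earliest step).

Step 1: prey: 54+27-17=64; pred: 8+12-1=19
Step 2: prey: 64+32-48=48; pred: 19+36-3=52
Step 3: prey: 48+24-99=0; pred: 52+74-10=116
Step 4: prey: 0+0-0=0; pred: 116+0-23=93
Step 5: prey: 0+0-0=0; pred: 93+0-18=75
Step 6: prey: 0+0-0=0; pred: 75+0-15=60
Step 7: prey: 0+0-0=0; pred: 60+0-12=48
Step 8: prey: 0+0-0=0; pred: 48+0-9=39
Step 9: prey: 0+0-0=0; pred: 39+0-7=32
Step 10: prey: 0+0-0=0; pred: 32+0-6=26
Max prey = 64 at step 1

Answer: 64 1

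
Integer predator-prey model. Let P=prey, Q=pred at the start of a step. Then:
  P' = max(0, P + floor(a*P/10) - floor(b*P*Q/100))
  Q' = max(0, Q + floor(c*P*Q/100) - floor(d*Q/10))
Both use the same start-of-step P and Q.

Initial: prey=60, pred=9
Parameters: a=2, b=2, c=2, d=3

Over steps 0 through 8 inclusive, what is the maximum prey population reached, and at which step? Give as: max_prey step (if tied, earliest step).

Step 1: prey: 60+12-10=62; pred: 9+10-2=17
Step 2: prey: 62+12-21=53; pred: 17+21-5=33
Step 3: prey: 53+10-34=29; pred: 33+34-9=58
Step 4: prey: 29+5-33=1; pred: 58+33-17=74
Step 5: prey: 1+0-1=0; pred: 74+1-22=53
Step 6: prey: 0+0-0=0; pred: 53+0-15=38
Step 7: prey: 0+0-0=0; pred: 38+0-11=27
Step 8: prey: 0+0-0=0; pred: 27+0-8=19
Max prey = 62 at step 1

Answer: 62 1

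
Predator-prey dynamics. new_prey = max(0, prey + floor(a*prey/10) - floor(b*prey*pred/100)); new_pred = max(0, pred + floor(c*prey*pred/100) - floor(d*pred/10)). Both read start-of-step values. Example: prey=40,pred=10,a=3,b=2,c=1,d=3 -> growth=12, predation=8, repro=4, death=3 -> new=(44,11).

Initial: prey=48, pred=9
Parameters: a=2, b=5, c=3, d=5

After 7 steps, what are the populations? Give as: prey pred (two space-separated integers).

Step 1: prey: 48+9-21=36; pred: 9+12-4=17
Step 2: prey: 36+7-30=13; pred: 17+18-8=27
Step 3: prey: 13+2-17=0; pred: 27+10-13=24
Step 4: prey: 0+0-0=0; pred: 24+0-12=12
Step 5: prey: 0+0-0=0; pred: 12+0-6=6
Step 6: prey: 0+0-0=0; pred: 6+0-3=3
Step 7: prey: 0+0-0=0; pred: 3+0-1=2

Answer: 0 2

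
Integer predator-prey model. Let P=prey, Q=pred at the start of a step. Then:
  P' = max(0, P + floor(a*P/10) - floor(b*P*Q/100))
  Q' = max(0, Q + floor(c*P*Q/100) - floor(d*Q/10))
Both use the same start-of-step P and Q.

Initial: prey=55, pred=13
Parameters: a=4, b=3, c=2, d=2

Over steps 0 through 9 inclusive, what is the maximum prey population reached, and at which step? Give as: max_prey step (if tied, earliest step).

Answer: 56 1

Derivation:
Step 1: prey: 55+22-21=56; pred: 13+14-2=25
Step 2: prey: 56+22-42=36; pred: 25+28-5=48
Step 3: prey: 36+14-51=0; pred: 48+34-9=73
Step 4: prey: 0+0-0=0; pred: 73+0-14=59
Step 5: prey: 0+0-0=0; pred: 59+0-11=48
Step 6: prey: 0+0-0=0; pred: 48+0-9=39
Step 7: prey: 0+0-0=0; pred: 39+0-7=32
Step 8: prey: 0+0-0=0; pred: 32+0-6=26
Step 9: prey: 0+0-0=0; pred: 26+0-5=21
Max prey = 56 at step 1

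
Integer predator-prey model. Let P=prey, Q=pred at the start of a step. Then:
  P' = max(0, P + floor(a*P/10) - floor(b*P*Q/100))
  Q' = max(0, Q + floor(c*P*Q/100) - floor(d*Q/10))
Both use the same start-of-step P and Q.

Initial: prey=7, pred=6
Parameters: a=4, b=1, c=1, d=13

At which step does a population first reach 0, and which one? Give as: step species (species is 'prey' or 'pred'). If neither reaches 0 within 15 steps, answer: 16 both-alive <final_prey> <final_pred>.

Answer: 1 pred

Derivation:
Step 1: prey: 7+2-0=9; pred: 6+0-7=0
First extinction: pred at step 1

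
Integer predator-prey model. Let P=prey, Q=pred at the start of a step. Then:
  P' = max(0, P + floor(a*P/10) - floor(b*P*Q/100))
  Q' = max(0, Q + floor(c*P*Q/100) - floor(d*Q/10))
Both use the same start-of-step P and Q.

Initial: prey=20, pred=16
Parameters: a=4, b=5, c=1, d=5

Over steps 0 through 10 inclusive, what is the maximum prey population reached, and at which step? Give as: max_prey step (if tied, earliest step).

Answer: 76 10

Derivation:
Step 1: prey: 20+8-16=12; pred: 16+3-8=11
Step 2: prey: 12+4-6=10; pred: 11+1-5=7
Step 3: prey: 10+4-3=11; pred: 7+0-3=4
Step 4: prey: 11+4-2=13; pred: 4+0-2=2
Step 5: prey: 13+5-1=17; pred: 2+0-1=1
Step 6: prey: 17+6-0=23; pred: 1+0-0=1
Step 7: prey: 23+9-1=31; pred: 1+0-0=1
Step 8: prey: 31+12-1=42; pred: 1+0-0=1
Step 9: prey: 42+16-2=56; pred: 1+0-0=1
Step 10: prey: 56+22-2=76; pred: 1+0-0=1
Max prey = 76 at step 10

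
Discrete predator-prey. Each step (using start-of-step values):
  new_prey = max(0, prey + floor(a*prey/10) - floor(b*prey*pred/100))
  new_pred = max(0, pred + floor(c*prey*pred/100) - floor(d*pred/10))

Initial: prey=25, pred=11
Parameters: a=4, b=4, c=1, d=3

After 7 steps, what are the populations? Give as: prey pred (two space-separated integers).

Answer: 29 9

Derivation:
Step 1: prey: 25+10-11=24; pred: 11+2-3=10
Step 2: prey: 24+9-9=24; pred: 10+2-3=9
Step 3: prey: 24+9-8=25; pred: 9+2-2=9
Step 4: prey: 25+10-9=26; pred: 9+2-2=9
Step 5: prey: 26+10-9=27; pred: 9+2-2=9
Step 6: prey: 27+10-9=28; pred: 9+2-2=9
Step 7: prey: 28+11-10=29; pred: 9+2-2=9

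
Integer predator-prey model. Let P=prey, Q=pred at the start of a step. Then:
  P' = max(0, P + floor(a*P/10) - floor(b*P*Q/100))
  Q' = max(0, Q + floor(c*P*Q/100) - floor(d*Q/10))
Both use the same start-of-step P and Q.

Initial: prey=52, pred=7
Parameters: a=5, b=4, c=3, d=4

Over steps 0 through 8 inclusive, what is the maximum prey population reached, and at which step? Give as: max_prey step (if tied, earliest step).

Step 1: prey: 52+26-14=64; pred: 7+10-2=15
Step 2: prey: 64+32-38=58; pred: 15+28-6=37
Step 3: prey: 58+29-85=2; pred: 37+64-14=87
Step 4: prey: 2+1-6=0; pred: 87+5-34=58
Step 5: prey: 0+0-0=0; pred: 58+0-23=35
Step 6: prey: 0+0-0=0; pred: 35+0-14=21
Step 7: prey: 0+0-0=0; pred: 21+0-8=13
Step 8: prey: 0+0-0=0; pred: 13+0-5=8
Max prey = 64 at step 1

Answer: 64 1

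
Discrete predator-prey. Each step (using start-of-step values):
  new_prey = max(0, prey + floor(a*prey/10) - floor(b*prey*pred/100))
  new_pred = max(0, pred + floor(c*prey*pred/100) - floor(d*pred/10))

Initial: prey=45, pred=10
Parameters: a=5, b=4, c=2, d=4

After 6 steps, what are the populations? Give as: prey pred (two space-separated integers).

Answer: 0 16

Derivation:
Step 1: prey: 45+22-18=49; pred: 10+9-4=15
Step 2: prey: 49+24-29=44; pred: 15+14-6=23
Step 3: prey: 44+22-40=26; pred: 23+20-9=34
Step 4: prey: 26+13-35=4; pred: 34+17-13=38
Step 5: prey: 4+2-6=0; pred: 38+3-15=26
Step 6: prey: 0+0-0=0; pred: 26+0-10=16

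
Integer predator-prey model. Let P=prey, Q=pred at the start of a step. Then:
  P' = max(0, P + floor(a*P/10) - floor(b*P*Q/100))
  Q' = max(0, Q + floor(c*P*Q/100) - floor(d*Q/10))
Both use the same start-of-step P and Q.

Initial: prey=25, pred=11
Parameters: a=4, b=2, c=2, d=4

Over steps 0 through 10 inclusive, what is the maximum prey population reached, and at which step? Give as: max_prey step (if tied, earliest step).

Step 1: prey: 25+10-5=30; pred: 11+5-4=12
Step 2: prey: 30+12-7=35; pred: 12+7-4=15
Step 3: prey: 35+14-10=39; pred: 15+10-6=19
Step 4: prey: 39+15-14=40; pred: 19+14-7=26
Step 5: prey: 40+16-20=36; pred: 26+20-10=36
Step 6: prey: 36+14-25=25; pred: 36+25-14=47
Step 7: prey: 25+10-23=12; pred: 47+23-18=52
Step 8: prey: 12+4-12=4; pred: 52+12-20=44
Step 9: prey: 4+1-3=2; pred: 44+3-17=30
Step 10: prey: 2+0-1=1; pred: 30+1-12=19
Max prey = 40 at step 4

Answer: 40 4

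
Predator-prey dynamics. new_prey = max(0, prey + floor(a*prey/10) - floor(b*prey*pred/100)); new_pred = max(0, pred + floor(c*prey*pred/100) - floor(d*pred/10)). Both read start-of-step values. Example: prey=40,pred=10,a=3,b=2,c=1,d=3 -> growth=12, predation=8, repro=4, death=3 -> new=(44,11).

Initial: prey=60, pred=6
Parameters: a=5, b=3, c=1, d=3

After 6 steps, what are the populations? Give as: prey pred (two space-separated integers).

Answer: 0 69

Derivation:
Step 1: prey: 60+30-10=80; pred: 6+3-1=8
Step 2: prey: 80+40-19=101; pred: 8+6-2=12
Step 3: prey: 101+50-36=115; pred: 12+12-3=21
Step 4: prey: 115+57-72=100; pred: 21+24-6=39
Step 5: prey: 100+50-117=33; pred: 39+39-11=67
Step 6: prey: 33+16-66=0; pred: 67+22-20=69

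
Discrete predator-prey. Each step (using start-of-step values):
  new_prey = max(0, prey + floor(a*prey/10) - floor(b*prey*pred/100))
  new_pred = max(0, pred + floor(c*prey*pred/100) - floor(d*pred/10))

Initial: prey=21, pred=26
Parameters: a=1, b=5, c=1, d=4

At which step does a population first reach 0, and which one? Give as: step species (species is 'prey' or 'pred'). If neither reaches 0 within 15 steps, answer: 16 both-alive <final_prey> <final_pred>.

Answer: 1 prey

Derivation:
Step 1: prey: 21+2-27=0; pred: 26+5-10=21
First extinction: prey at step 1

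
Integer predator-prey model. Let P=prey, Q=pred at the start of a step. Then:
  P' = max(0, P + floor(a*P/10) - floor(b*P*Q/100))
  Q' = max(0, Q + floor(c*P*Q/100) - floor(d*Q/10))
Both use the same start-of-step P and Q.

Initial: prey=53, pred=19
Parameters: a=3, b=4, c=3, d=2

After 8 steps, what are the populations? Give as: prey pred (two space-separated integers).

Answer: 0 21

Derivation:
Step 1: prey: 53+15-40=28; pred: 19+30-3=46
Step 2: prey: 28+8-51=0; pred: 46+38-9=75
Step 3: prey: 0+0-0=0; pred: 75+0-15=60
Step 4: prey: 0+0-0=0; pred: 60+0-12=48
Step 5: prey: 0+0-0=0; pred: 48+0-9=39
Step 6: prey: 0+0-0=0; pred: 39+0-7=32
Step 7: prey: 0+0-0=0; pred: 32+0-6=26
Step 8: prey: 0+0-0=0; pred: 26+0-5=21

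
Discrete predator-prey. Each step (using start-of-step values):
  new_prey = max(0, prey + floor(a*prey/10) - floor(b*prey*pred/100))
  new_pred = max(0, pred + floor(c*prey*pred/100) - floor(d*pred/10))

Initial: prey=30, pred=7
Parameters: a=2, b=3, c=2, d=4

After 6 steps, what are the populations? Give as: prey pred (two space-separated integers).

Answer: 12 13

Derivation:
Step 1: prey: 30+6-6=30; pred: 7+4-2=9
Step 2: prey: 30+6-8=28; pred: 9+5-3=11
Step 3: prey: 28+5-9=24; pred: 11+6-4=13
Step 4: prey: 24+4-9=19; pred: 13+6-5=14
Step 5: prey: 19+3-7=15; pred: 14+5-5=14
Step 6: prey: 15+3-6=12; pred: 14+4-5=13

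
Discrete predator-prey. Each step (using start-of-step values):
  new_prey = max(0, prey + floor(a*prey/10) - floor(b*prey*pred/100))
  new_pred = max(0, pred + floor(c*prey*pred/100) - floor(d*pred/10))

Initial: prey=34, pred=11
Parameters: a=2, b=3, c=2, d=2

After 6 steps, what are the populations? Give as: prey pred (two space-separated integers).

Answer: 1 21

Derivation:
Step 1: prey: 34+6-11=29; pred: 11+7-2=16
Step 2: prey: 29+5-13=21; pred: 16+9-3=22
Step 3: prey: 21+4-13=12; pred: 22+9-4=27
Step 4: prey: 12+2-9=5; pred: 27+6-5=28
Step 5: prey: 5+1-4=2; pred: 28+2-5=25
Step 6: prey: 2+0-1=1; pred: 25+1-5=21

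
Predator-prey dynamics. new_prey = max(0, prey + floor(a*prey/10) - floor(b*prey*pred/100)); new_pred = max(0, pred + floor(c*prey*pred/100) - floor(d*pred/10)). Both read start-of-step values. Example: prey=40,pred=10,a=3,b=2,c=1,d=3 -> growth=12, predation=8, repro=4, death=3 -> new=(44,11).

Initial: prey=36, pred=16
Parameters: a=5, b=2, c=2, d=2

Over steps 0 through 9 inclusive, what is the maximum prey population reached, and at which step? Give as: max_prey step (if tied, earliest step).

Step 1: prey: 36+18-11=43; pred: 16+11-3=24
Step 2: prey: 43+21-20=44; pred: 24+20-4=40
Step 3: prey: 44+22-35=31; pred: 40+35-8=67
Step 4: prey: 31+15-41=5; pred: 67+41-13=95
Step 5: prey: 5+2-9=0; pred: 95+9-19=85
Step 6: prey: 0+0-0=0; pred: 85+0-17=68
Step 7: prey: 0+0-0=0; pred: 68+0-13=55
Step 8: prey: 0+0-0=0; pred: 55+0-11=44
Step 9: prey: 0+0-0=0; pred: 44+0-8=36
Max prey = 44 at step 2

Answer: 44 2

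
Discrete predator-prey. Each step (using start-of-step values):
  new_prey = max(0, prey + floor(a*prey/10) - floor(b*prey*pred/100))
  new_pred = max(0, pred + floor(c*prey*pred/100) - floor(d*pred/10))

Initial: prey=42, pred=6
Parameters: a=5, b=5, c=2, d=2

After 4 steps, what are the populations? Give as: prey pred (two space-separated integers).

Answer: 0 47

Derivation:
Step 1: prey: 42+21-12=51; pred: 6+5-1=10
Step 2: prey: 51+25-25=51; pred: 10+10-2=18
Step 3: prey: 51+25-45=31; pred: 18+18-3=33
Step 4: prey: 31+15-51=0; pred: 33+20-6=47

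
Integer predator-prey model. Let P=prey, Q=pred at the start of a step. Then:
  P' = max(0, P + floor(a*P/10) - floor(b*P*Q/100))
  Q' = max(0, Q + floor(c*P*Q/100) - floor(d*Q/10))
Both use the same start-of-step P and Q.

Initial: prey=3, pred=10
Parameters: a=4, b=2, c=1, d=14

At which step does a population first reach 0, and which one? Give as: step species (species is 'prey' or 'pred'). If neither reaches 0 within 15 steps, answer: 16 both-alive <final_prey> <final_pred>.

Answer: 1 pred

Derivation:
Step 1: prey: 3+1-0=4; pred: 10+0-14=0
First extinction: pred at step 1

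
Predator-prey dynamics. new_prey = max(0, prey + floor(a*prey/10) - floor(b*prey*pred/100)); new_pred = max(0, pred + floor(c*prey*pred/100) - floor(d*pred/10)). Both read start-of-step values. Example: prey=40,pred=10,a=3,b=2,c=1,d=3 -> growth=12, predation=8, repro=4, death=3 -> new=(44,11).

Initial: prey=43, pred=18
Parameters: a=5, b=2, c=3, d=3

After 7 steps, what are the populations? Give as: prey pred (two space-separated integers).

Answer: 0 35

Derivation:
Step 1: prey: 43+21-15=49; pred: 18+23-5=36
Step 2: prey: 49+24-35=38; pred: 36+52-10=78
Step 3: prey: 38+19-59=0; pred: 78+88-23=143
Step 4: prey: 0+0-0=0; pred: 143+0-42=101
Step 5: prey: 0+0-0=0; pred: 101+0-30=71
Step 6: prey: 0+0-0=0; pred: 71+0-21=50
Step 7: prey: 0+0-0=0; pred: 50+0-15=35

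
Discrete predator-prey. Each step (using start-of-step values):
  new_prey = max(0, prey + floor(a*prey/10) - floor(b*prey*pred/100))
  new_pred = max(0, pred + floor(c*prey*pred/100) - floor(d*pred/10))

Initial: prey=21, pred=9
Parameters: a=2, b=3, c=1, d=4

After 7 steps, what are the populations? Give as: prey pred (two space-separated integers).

Answer: 30 2

Derivation:
Step 1: prey: 21+4-5=20; pred: 9+1-3=7
Step 2: prey: 20+4-4=20; pred: 7+1-2=6
Step 3: prey: 20+4-3=21; pred: 6+1-2=5
Step 4: prey: 21+4-3=22; pred: 5+1-2=4
Step 5: prey: 22+4-2=24; pred: 4+0-1=3
Step 6: prey: 24+4-2=26; pred: 3+0-1=2
Step 7: prey: 26+5-1=30; pred: 2+0-0=2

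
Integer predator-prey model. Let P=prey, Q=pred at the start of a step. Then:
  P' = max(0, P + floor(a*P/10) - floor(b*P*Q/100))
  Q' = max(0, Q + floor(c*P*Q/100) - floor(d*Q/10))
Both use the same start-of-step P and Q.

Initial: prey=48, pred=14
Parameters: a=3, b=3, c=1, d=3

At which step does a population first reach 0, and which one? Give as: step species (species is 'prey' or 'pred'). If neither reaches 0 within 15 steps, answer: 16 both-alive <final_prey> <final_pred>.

Step 1: prey: 48+14-20=42; pred: 14+6-4=16
Step 2: prey: 42+12-20=34; pred: 16+6-4=18
Step 3: prey: 34+10-18=26; pred: 18+6-5=19
Step 4: prey: 26+7-14=19; pred: 19+4-5=18
Step 5: prey: 19+5-10=14; pred: 18+3-5=16
Step 6: prey: 14+4-6=12; pred: 16+2-4=14
Step 7: prey: 12+3-5=10; pred: 14+1-4=11
Step 8: prey: 10+3-3=10; pred: 11+1-3=9
Step 9: prey: 10+3-2=11; pred: 9+0-2=7
Step 10: prey: 11+3-2=12; pred: 7+0-2=5
Step 11: prey: 12+3-1=14; pred: 5+0-1=4
Step 12: prey: 14+4-1=17; pred: 4+0-1=3
Step 13: prey: 17+5-1=21; pred: 3+0-0=3
Step 14: prey: 21+6-1=26; pred: 3+0-0=3
Step 15: prey: 26+7-2=31; pred: 3+0-0=3
No extinction within 15 steps

Answer: 16 both-alive 31 3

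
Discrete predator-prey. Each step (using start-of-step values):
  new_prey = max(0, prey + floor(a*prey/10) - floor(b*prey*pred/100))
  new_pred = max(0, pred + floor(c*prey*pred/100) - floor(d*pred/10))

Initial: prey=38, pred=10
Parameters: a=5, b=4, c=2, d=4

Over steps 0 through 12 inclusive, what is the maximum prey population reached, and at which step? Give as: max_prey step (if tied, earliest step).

Step 1: prey: 38+19-15=42; pred: 10+7-4=13
Step 2: prey: 42+21-21=42; pred: 13+10-5=18
Step 3: prey: 42+21-30=33; pred: 18+15-7=26
Step 4: prey: 33+16-34=15; pred: 26+17-10=33
Step 5: prey: 15+7-19=3; pred: 33+9-13=29
Step 6: prey: 3+1-3=1; pred: 29+1-11=19
Step 7: prey: 1+0-0=1; pred: 19+0-7=12
Step 8: prey: 1+0-0=1; pred: 12+0-4=8
Step 9: prey: 1+0-0=1; pred: 8+0-3=5
Step 10: prey: 1+0-0=1; pred: 5+0-2=3
Step 11: prey: 1+0-0=1; pred: 3+0-1=2
Step 12: prey: 1+0-0=1; pred: 2+0-0=2
Max prey = 42 at step 1

Answer: 42 1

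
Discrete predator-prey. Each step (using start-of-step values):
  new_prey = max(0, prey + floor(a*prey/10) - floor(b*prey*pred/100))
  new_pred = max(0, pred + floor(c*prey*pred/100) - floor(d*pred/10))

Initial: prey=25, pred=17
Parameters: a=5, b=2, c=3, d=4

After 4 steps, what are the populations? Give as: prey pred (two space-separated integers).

Answer: 12 69

Derivation:
Step 1: prey: 25+12-8=29; pred: 17+12-6=23
Step 2: prey: 29+14-13=30; pred: 23+20-9=34
Step 3: prey: 30+15-20=25; pred: 34+30-13=51
Step 4: prey: 25+12-25=12; pred: 51+38-20=69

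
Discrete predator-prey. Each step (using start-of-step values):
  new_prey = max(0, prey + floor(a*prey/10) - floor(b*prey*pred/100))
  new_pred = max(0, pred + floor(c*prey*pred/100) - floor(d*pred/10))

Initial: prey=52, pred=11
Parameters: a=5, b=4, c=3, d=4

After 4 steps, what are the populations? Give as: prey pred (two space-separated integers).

Answer: 0 51

Derivation:
Step 1: prey: 52+26-22=56; pred: 11+17-4=24
Step 2: prey: 56+28-53=31; pred: 24+40-9=55
Step 3: prey: 31+15-68=0; pred: 55+51-22=84
Step 4: prey: 0+0-0=0; pred: 84+0-33=51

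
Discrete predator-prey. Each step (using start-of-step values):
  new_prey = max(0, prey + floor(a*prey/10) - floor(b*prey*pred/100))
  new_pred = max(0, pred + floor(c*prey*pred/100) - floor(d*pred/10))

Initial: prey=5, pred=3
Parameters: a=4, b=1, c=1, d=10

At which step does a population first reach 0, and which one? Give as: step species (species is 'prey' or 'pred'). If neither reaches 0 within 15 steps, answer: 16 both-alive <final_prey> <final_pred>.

Step 1: prey: 5+2-0=7; pred: 3+0-3=0
First extinction: pred at step 1

Answer: 1 pred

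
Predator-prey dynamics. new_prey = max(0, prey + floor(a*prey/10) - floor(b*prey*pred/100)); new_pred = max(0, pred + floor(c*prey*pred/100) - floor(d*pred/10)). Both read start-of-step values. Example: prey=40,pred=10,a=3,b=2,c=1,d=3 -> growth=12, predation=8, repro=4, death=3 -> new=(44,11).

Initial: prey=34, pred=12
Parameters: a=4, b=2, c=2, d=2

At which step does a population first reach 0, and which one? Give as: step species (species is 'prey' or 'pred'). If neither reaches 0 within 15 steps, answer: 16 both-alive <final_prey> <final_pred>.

Step 1: prey: 34+13-8=39; pred: 12+8-2=18
Step 2: prey: 39+15-14=40; pred: 18+14-3=29
Step 3: prey: 40+16-23=33; pred: 29+23-5=47
Step 4: prey: 33+13-31=15; pred: 47+31-9=69
Step 5: prey: 15+6-20=1; pred: 69+20-13=76
Step 6: prey: 1+0-1=0; pred: 76+1-15=62
First extinction: prey at step 6

Answer: 6 prey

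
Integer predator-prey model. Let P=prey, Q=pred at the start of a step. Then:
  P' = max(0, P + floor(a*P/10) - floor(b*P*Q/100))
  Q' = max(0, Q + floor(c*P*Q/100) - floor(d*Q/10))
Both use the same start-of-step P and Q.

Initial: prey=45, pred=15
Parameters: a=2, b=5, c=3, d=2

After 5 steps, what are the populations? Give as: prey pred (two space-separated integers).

Step 1: prey: 45+9-33=21; pred: 15+20-3=32
Step 2: prey: 21+4-33=0; pred: 32+20-6=46
Step 3: prey: 0+0-0=0; pred: 46+0-9=37
Step 4: prey: 0+0-0=0; pred: 37+0-7=30
Step 5: prey: 0+0-0=0; pred: 30+0-6=24

Answer: 0 24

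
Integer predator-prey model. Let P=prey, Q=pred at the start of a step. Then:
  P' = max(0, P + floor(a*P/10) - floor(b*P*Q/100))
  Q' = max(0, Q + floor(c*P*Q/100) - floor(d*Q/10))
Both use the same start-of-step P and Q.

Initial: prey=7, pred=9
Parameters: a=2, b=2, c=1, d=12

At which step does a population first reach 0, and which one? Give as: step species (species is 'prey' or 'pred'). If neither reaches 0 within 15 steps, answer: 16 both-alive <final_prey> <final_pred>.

Step 1: prey: 7+1-1=7; pred: 9+0-10=0
First extinction: pred at step 1

Answer: 1 pred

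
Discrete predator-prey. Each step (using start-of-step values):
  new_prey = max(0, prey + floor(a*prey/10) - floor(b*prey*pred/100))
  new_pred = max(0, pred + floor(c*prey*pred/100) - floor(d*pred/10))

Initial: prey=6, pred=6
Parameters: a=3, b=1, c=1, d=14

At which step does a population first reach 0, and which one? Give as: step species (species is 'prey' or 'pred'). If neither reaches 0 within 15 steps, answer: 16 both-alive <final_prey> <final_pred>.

Answer: 1 pred

Derivation:
Step 1: prey: 6+1-0=7; pred: 6+0-8=0
First extinction: pred at step 1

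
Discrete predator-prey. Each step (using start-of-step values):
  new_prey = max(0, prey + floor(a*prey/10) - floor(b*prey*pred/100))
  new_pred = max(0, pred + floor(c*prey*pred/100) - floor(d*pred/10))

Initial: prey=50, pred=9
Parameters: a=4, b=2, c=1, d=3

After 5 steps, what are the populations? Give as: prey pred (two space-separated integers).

Answer: 64 45

Derivation:
Step 1: prey: 50+20-9=61; pred: 9+4-2=11
Step 2: prey: 61+24-13=72; pred: 11+6-3=14
Step 3: prey: 72+28-20=80; pred: 14+10-4=20
Step 4: prey: 80+32-32=80; pred: 20+16-6=30
Step 5: prey: 80+32-48=64; pred: 30+24-9=45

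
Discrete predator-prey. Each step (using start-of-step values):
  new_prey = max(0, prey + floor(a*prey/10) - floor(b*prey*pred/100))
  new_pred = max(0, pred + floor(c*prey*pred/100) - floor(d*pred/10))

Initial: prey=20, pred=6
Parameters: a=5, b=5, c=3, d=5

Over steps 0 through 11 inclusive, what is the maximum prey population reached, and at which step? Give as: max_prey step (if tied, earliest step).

Answer: 33 3

Derivation:
Step 1: prey: 20+10-6=24; pred: 6+3-3=6
Step 2: prey: 24+12-7=29; pred: 6+4-3=7
Step 3: prey: 29+14-10=33; pred: 7+6-3=10
Step 4: prey: 33+16-16=33; pred: 10+9-5=14
Step 5: prey: 33+16-23=26; pred: 14+13-7=20
Step 6: prey: 26+13-26=13; pred: 20+15-10=25
Step 7: prey: 13+6-16=3; pred: 25+9-12=22
Step 8: prey: 3+1-3=1; pred: 22+1-11=12
Step 9: prey: 1+0-0=1; pred: 12+0-6=6
Step 10: prey: 1+0-0=1; pred: 6+0-3=3
Step 11: prey: 1+0-0=1; pred: 3+0-1=2
Max prey = 33 at step 3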